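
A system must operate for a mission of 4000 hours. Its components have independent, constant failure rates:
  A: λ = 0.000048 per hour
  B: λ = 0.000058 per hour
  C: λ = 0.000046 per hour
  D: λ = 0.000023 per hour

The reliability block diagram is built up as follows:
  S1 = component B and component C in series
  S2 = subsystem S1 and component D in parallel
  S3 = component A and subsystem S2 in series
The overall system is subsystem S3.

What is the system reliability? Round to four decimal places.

R(A) = exp(−0.000048 × 4000) = 0.825307
R(B) = exp(−0.000058 × 4000) = 0.792946
R(C) = exp(−0.000046 × 4000) = 0.831936
R(D) = exp(−0.000023 × 4000) = 0.912105
Series (B and C): 0.792946 × 0.831936 = 0.659680
Parallel ([0.659680] and D): 1 − (1 − 0.659680)(1 − 0.912105) = 0.970088
Series (A and [0.970088]): 0.825307 × 0.970088 = 0.8006

0.8006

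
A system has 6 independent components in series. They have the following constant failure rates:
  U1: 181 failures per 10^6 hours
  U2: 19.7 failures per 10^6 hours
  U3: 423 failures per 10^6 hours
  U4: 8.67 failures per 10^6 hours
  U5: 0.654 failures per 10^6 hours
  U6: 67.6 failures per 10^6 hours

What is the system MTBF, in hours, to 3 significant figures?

1430

Series of exponential components: λ_sys = Σ λ_i
λ_sys = 0.000181 + 0.0000197 + 0.000423 + 0.00000867 + 0.000000654 + 0.0000676 = 7.0062e-04 /h
MTBF = 1 / λ_sys = 1430 h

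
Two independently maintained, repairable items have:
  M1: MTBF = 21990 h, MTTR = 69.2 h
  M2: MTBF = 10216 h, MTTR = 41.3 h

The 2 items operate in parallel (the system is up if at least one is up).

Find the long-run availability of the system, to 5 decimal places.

0.99999

A(M1) = MTBF/(MTBF+MTTR) = 21990/(21990+69.2) = 0.996863
A(M2) = MTBF/(MTBF+MTTR) = 10216/(10216+41.3) = 0.995974
Parallel availability: 1 − (1 − 0.996863)(1 − 0.995974) = 0.99999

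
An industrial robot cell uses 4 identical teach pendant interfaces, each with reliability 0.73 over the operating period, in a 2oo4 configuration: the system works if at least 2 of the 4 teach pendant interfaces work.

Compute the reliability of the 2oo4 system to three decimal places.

0.937

R = Σ_{i=2}^{4} C(4,i) p^i (1−p)^{4−i} with p = 0.73
C(4,2)·0.73^2·0.27^2 = 0.23309
C(4,3)·0.73^3·0.27^1 = 0.42014
C(4,4)·0.73^4·0.27^0 = 0.28398
Sum = 0.937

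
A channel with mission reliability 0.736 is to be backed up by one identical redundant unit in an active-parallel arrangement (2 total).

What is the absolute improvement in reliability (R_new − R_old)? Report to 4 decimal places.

0.1943

R_before = 0.736
R_after = 1 − (1 − 0.736)^2 = 0.9303
ΔR = 0.9303 − 0.736 = 0.1943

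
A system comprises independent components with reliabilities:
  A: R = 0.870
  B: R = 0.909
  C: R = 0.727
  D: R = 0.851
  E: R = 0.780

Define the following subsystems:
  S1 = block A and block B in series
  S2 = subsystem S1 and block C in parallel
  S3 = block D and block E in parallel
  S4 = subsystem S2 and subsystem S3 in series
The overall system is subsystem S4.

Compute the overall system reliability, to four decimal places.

Series (A and B): 0.870000 × 0.909000 = 0.790830
Parallel ([0.790830] and C): 1 − (1 − 0.790830)(1 − 0.727000) = 0.942897
Parallel (D and E): 1 − (1 − 0.851000)(1 − 0.780000) = 0.967220
Series ([0.942897] and [0.967220]): 0.942897 × 0.967220 = 0.9120

0.9120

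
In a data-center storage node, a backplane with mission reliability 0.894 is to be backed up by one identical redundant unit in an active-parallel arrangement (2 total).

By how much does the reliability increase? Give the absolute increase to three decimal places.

0.095

R_before = 0.894
R_after = 1 − (1 − 0.894)^2 = 0.989
ΔR = 0.989 − 0.894 = 0.095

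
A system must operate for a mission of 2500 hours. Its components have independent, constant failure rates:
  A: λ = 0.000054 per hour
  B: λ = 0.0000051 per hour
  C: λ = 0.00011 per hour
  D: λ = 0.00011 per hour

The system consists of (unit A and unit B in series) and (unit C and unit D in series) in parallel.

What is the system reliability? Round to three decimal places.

0.942

R(A) = exp(−0.000054 × 2500) = 0.87372
R(B) = exp(−0.0000051 × 2500) = 0.98733
R(C) = exp(−0.00011 × 2500) = 0.75957
R(D) = exp(−0.00011 × 2500) = 0.75957
Series (A and B): 0.87372 × 0.98733 = 0.86265
Series (C and D): 0.75957 × 0.75957 = 0.57695
Parallel ([0.86265] and [0.57695]): 1 − (1 − 0.86265)(1 − 0.57695) = 0.942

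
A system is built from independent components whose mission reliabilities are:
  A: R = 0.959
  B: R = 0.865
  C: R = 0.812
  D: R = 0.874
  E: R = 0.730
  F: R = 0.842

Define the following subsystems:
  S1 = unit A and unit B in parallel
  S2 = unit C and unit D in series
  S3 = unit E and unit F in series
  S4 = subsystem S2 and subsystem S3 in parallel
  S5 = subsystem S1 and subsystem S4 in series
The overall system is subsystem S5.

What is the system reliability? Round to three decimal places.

Parallel (A and B): 1 − (1 − 0.95900)(1 − 0.86500) = 0.99447
Series (C and D): 0.81200 × 0.87400 = 0.70969
Series (E and F): 0.73000 × 0.84200 = 0.61466
Parallel ([0.70969] and [0.61466]): 1 − (1 − 0.70969)(1 − 0.61466) = 0.88813
Series ([0.99447] and [0.88813]): 0.99447 × 0.88813 = 0.883

0.883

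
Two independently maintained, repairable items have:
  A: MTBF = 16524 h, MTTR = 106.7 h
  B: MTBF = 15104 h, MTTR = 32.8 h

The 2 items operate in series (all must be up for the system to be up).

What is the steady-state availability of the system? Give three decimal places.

A(A) = MTBF/(MTBF+MTTR) = 16524/(16524+106.7) = 0.993584
A(B) = MTBF/(MTBF+MTTR) = 15104/(15104+32.8) = 0.997833
Series availability: 0.993584 × 0.997833 = 0.991

0.991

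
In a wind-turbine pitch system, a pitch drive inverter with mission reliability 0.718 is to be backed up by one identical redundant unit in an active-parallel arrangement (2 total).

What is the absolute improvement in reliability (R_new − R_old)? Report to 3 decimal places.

R_before = 0.718
R_after = 1 − (1 − 0.718)^2 = 0.920
ΔR = 0.920 − 0.718 = 0.202

0.202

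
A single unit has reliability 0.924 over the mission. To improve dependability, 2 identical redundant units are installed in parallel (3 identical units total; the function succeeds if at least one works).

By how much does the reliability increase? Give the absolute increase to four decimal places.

R_before = 0.924
R_after = 1 − (1 − 0.924)^3 = 0.9996
ΔR = 0.9996 − 0.924 = 0.0756

0.0756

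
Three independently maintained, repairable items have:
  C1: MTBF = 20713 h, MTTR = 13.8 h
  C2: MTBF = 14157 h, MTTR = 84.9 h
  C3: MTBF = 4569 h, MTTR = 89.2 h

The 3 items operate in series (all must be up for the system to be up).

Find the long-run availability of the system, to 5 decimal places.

0.97435

A(C1) = MTBF/(MTBF+MTTR) = 20713/(20713+13.8) = 0.999334
A(C2) = MTBF/(MTBF+MTTR) = 14157/(14157+84.9) = 0.994039
A(C3) = MTBF/(MTBF+MTTR) = 4569/(4569+89.2) = 0.980851
Series availability: 0.999334 × 0.994039 × 0.980851 = 0.97435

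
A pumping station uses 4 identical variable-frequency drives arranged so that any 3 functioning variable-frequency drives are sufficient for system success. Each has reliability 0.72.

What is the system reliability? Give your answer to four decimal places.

0.6868

R = Σ_{i=3}^{4} C(4,i) p^i (1−p)^{4−i} with p = 0.72
C(4,3)·0.72^3·0.28^1 = 0.418038
C(4,4)·0.72^4·0.28^0 = 0.268739
Sum = 0.6868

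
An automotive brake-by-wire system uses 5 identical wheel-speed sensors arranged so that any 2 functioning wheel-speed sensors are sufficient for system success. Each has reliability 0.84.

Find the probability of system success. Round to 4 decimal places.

0.9971

R = Σ_{i=2}^{5} C(5,i) p^i (1−p)^{5−i} with p = 0.84
C(5,2)·0.84^2·0.16^3 = 0.028901
C(5,3)·0.84^3·0.16^2 = 0.151732
C(5,4)·0.84^4·0.16^1 = 0.398297
C(5,5)·0.84^5·0.16^0 = 0.418212
Sum = 0.9971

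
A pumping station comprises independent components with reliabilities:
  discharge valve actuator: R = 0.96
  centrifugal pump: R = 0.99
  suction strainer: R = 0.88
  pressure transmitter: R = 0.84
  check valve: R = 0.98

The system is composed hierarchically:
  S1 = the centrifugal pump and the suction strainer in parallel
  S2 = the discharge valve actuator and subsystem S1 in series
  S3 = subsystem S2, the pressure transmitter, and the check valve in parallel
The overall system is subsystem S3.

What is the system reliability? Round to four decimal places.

0.9999

Parallel (centrifugal pump and suction strainer): 1 − (1 − 0.990000)(1 − 0.880000) = 0.998800
Series (discharge valve actuator and [0.998800]): 0.960000 × 0.998800 = 0.958848
Parallel ([0.958848], pressure transmitter, and check valve): 1 − (1 − 0.958848)(1 − 0.840000)(1 − 0.980000) = 0.9999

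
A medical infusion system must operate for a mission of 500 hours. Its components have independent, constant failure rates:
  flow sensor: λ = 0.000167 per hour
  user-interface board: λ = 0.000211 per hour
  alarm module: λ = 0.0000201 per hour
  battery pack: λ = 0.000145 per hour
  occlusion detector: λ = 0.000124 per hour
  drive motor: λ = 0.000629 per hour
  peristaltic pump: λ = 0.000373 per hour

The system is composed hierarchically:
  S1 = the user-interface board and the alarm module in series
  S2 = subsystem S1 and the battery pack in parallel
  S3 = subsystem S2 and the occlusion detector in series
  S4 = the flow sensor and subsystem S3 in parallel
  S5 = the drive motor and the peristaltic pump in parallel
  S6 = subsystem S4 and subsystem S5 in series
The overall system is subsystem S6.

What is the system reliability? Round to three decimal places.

R(flow sensor) = exp(−0.000167 × 500) = 0.91989
R(user-interface board) = exp(−0.000211 × 500) = 0.89987
R(alarm module) = exp(−0.0000201 × 500) = 0.99000
R(battery pack) = exp(−0.000145 × 500) = 0.93007
R(occlusion detector) = exp(−0.000124 × 500) = 0.93988
R(drive motor) = exp(−0.000629 × 500) = 0.73015
R(peristaltic pump) = exp(−0.000373 × 500) = 0.82986
Series (user-interface board and alarm module): 0.89987 × 0.99000 = 0.89087
Parallel ([0.89087] and battery pack): 1 − (1 − 0.89087)(1 − 0.93007) = 0.99237
Series ([0.99237] and occlusion detector): 0.99237 × 0.93988 = 0.93271
Parallel (flow sensor and [0.93271]): 1 − (1 − 0.91989)(1 − 0.93271) = 0.99461
Parallel (drive motor and peristaltic pump): 1 − (1 − 0.73015)(1 − 0.82986) = 0.95409
Series ([0.99461] and [0.95409]): 0.99461 × 0.95409 = 0.949

0.949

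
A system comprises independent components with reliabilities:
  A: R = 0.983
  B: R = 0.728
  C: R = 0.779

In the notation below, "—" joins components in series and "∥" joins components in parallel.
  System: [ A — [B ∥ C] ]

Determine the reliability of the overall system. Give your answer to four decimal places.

Parallel (B and C): 1 − (1 − 0.728000)(1 − 0.779000) = 0.939888
Series (A and [0.939888]): 0.983000 × 0.939888 = 0.9239

0.9239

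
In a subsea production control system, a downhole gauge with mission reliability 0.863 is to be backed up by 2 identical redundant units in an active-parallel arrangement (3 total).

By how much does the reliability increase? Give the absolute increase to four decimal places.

R_before = 0.863
R_after = 1 − (1 − 0.863)^3 = 0.9974
ΔR = 0.9974 − 0.863 = 0.1344

0.1344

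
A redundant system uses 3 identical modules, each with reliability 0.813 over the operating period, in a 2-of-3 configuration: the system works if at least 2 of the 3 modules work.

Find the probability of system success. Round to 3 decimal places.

0.908

R = Σ_{i=2}^{3} C(3,i) p^i (1−p)^{3−i} with p = 0.813
C(3,2)·0.813^2·0.187^1 = 0.37080
C(3,3)·0.813^3·0.187^0 = 0.53737
Sum = 0.908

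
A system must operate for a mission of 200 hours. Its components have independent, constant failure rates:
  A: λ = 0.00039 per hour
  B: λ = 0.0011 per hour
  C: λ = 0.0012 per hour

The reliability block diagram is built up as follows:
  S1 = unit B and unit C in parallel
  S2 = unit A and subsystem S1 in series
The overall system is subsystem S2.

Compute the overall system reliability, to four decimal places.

0.8860

R(A) = exp(−0.00039 × 200) = 0.924964
R(B) = exp(−0.0011 × 200) = 0.802519
R(C) = exp(−0.0012 × 200) = 0.786628
Parallel (B and C): 1 − (1 − 0.802519)(1 − 0.786628) = 0.957863
Series (A and [0.957863]): 0.924964 × 0.957863 = 0.8860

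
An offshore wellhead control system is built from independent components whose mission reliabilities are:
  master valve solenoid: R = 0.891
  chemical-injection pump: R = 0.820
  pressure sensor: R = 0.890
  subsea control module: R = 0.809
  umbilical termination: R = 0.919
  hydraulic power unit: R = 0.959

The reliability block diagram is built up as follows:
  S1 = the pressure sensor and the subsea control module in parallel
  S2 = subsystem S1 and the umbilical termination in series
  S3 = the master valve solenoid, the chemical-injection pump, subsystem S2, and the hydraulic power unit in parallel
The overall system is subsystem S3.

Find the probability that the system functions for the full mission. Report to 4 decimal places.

Parallel (pressure sensor and subsea control module): 1 − (1 − 0.890000)(1 − 0.809000) = 0.978990
Series ([0.978990] and umbilical termination): 0.978990 × 0.919000 = 0.899692
Parallel (master valve solenoid, chemical-injection pump, [0.899692], and hydraulic power unit): 1 − (1 − 0.891000)(1 − 0.820000)(1 − 0.899692)(1 − 0.959000) = 0.9999

0.9999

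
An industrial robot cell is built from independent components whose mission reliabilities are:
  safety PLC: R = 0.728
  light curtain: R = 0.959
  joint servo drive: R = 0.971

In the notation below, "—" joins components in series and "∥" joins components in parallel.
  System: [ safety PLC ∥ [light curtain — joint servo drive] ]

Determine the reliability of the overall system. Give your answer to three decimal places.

0.981

Series (light curtain and joint servo drive): 0.95900 × 0.97100 = 0.93119
Parallel (safety PLC and [0.93119]): 1 − (1 − 0.72800)(1 − 0.93119) = 0.981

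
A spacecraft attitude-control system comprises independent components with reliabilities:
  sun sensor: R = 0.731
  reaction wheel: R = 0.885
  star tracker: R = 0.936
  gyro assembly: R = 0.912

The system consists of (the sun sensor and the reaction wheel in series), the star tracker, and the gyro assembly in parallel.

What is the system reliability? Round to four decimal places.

Series (sun sensor and reaction wheel): 0.731000 × 0.885000 = 0.646935
Parallel ([0.646935], star tracker, and gyro assembly): 1 − (1 − 0.646935)(1 − 0.936000)(1 − 0.912000) = 0.9980

0.9980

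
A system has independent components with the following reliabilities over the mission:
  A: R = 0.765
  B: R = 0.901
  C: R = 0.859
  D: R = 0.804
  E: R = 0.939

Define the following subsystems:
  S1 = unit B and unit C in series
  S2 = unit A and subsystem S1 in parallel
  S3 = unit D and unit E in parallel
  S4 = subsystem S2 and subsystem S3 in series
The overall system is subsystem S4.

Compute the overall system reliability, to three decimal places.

Series (B and C): 0.90100 × 0.85900 = 0.77396
Parallel (A and [0.77396]): 1 − (1 − 0.76500)(1 − 0.77396) = 0.94688
Parallel (D and E): 1 − (1 − 0.80400)(1 − 0.93900) = 0.98804
Series ([0.94688] and [0.98804]): 0.94688 × 0.98804 = 0.936

0.936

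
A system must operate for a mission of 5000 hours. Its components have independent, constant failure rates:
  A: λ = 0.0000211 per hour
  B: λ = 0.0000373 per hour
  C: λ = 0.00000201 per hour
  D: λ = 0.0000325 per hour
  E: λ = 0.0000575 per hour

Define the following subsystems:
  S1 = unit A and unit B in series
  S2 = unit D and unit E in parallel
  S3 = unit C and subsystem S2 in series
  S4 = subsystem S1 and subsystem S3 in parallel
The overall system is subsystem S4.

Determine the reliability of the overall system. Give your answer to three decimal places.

R(A) = exp(−0.0000211 × 5000) = 0.89987
R(B) = exp(−0.0000373 × 5000) = 0.82986
R(C) = exp(−0.00000201 × 5000) = 0.99000
R(D) = exp(−0.0000325 × 5000) = 0.85002
R(E) = exp(−0.0000575 × 5000) = 0.75014
Series (A and B): 0.89987 × 0.82986 = 0.74677
Parallel (D and E): 1 − (1 − 0.85002)(1 − 0.75014) = 0.96253
Series (C and [0.96253]): 0.99000 × 0.96253 = 0.95290
Parallel ([0.74677] and [0.95290]): 1 − (1 − 0.74677)(1 − 0.95290) = 0.988

0.988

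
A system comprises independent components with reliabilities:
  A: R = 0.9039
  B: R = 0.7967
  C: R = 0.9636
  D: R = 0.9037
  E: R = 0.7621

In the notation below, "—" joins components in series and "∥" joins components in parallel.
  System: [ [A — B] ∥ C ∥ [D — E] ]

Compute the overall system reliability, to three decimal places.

0.997

Series (A and B): 0.90390 × 0.79670 = 0.72014
Series (D and E): 0.90370 × 0.76210 = 0.68871
Parallel ([0.72014], C, and [0.68871]): 1 − (1 − 0.72014)(1 − 0.96360)(1 − 0.68871) = 0.997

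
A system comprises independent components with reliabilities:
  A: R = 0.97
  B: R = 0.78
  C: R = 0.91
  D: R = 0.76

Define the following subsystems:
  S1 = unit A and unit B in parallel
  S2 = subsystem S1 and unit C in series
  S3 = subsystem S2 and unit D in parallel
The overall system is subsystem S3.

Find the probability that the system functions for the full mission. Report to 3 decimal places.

0.977

Parallel (A and B): 1 − (1 − 0.97000)(1 − 0.78000) = 0.99340
Series ([0.99340] and C): 0.99340 × 0.91000 = 0.90399
Parallel ([0.90399] and D): 1 − (1 − 0.90399)(1 − 0.76000) = 0.977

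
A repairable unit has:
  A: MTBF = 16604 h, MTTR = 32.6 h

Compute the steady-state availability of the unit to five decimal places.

0.99804

A(A) = MTBF/(MTBF+MTTR) = 16604/(16604+32.6) = 0.99804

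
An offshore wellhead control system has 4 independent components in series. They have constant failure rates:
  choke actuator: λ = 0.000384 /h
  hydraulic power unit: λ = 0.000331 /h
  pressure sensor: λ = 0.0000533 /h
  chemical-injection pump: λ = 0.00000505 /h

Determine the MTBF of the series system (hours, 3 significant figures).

1290

Series of exponential components: λ_sys = Σ λ_i
λ_sys = 0.000384 + 0.000331 + 0.0000533 + 0.00000505 = 7.7335e-04 /h
MTBF = 1 / λ_sys = 1290 h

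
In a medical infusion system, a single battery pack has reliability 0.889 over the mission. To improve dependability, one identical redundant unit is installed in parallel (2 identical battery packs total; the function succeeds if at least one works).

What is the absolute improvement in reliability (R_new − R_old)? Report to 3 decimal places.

0.099

R_before = 0.889
R_after = 1 − (1 − 0.889)^2 = 0.988
ΔR = 0.988 − 0.889 = 0.099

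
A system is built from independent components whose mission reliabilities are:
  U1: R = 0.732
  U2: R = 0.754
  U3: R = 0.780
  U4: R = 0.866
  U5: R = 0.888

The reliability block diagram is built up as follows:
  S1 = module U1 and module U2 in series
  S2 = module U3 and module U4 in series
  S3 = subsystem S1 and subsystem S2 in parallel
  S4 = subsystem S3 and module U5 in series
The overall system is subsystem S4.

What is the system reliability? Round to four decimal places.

Series (U1 and U2): 0.732000 × 0.754000 = 0.551928
Series (U3 and U4): 0.780000 × 0.866000 = 0.675480
Parallel ([0.551928] and [0.675480]): 1 − (1 − 0.551928)(1 − 0.675480) = 0.854592
Series ([0.854592] and U5): 0.854592 × 0.888000 = 0.7589

0.7589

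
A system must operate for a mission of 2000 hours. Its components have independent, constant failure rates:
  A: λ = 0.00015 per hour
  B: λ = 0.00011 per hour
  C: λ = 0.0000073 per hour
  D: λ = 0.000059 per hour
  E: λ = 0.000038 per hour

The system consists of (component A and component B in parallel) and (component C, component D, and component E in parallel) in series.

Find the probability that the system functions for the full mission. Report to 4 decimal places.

R(A) = exp(−0.00015 × 2000) = 0.740818
R(B) = exp(−0.00011 × 2000) = 0.802519
R(C) = exp(−0.0000073 × 2000) = 0.985506
R(D) = exp(−0.000059 × 2000) = 0.888696
R(E) = exp(−0.000038 × 2000) = 0.926816
Parallel (A and B): 1 − (1 − 0.740818)(1 − 0.802519) = 0.948816
Parallel (C, D, and E): 1 − (1 − 0.985506)(1 − 0.888696)(1 − 0.926816) = 0.999882
Series ([0.948816] and [0.999882]): 0.948816 × 0.999882 = 0.9487

0.9487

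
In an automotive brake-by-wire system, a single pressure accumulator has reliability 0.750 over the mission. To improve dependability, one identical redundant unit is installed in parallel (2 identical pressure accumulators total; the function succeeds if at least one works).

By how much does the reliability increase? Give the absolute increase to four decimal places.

0.1875

R_before = 0.750
R_after = 1 − (1 − 0.750)^2 = 0.9375
ΔR = 0.9375 − 0.750 = 0.1875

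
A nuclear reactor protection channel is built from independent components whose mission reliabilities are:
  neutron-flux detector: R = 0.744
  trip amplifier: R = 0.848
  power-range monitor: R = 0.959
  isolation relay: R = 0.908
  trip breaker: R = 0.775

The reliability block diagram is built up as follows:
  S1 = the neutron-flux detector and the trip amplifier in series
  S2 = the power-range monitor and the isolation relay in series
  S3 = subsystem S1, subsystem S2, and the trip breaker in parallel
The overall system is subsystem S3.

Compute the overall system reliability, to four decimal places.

0.9893

Series (neutron-flux detector and trip amplifier): 0.744000 × 0.848000 = 0.630912
Series (power-range monitor and isolation relay): 0.959000 × 0.908000 = 0.870772
Parallel ([0.630912], [0.870772], and trip breaker): 1 − (1 − 0.630912)(1 − 0.870772)(1 − 0.775000) = 0.9893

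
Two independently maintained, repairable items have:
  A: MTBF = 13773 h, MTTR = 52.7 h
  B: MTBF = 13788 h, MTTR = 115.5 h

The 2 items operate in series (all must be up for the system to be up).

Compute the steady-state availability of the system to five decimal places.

A(A) = MTBF/(MTBF+MTTR) = 13773/(13773+52.7) = 0.996188
A(B) = MTBF/(MTBF+MTTR) = 13788/(13788+115.5) = 0.991693
Series availability: 0.996188 × 0.991693 = 0.98791

0.98791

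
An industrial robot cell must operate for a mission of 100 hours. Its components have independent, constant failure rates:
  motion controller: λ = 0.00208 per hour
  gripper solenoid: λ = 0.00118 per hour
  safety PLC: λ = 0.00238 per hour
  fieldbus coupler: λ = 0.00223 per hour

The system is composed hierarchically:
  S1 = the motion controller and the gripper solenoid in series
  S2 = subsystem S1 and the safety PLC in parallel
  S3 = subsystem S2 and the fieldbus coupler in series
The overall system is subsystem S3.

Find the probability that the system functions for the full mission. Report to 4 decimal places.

0.7530

R(motion controller) = exp(−0.00208 × 100) = 0.812207
R(gripper solenoid) = exp(−0.00118 × 100) = 0.888696
R(safety PLC) = exp(−0.00238 × 100) = 0.788203
R(fieldbus coupler) = exp(−0.00223 × 100) = 0.800115
Series (motion controller and gripper solenoid): 0.812207 × 0.888696 = 0.721805
Parallel ([0.721805] and safety PLC): 1 − (1 − 0.721805)(1 − 0.788203) = 0.941079
Series ([0.941079] and fieldbus coupler): 0.941079 × 0.800115 = 0.7530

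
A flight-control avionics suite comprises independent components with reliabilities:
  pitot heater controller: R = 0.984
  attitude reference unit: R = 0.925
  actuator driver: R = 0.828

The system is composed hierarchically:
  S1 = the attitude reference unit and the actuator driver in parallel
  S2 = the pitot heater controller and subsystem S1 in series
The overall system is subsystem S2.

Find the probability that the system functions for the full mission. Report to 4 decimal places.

Parallel (attitude reference unit and actuator driver): 1 − (1 − 0.925000)(1 − 0.828000) = 0.987100
Series (pitot heater controller and [0.987100]): 0.984000 × 0.987100 = 0.9713

0.9713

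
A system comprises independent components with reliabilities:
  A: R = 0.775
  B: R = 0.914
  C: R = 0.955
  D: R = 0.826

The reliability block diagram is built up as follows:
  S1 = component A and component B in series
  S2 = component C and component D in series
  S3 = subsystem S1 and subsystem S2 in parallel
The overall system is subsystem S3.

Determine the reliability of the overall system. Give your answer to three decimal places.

Series (A and B): 0.77500 × 0.91400 = 0.70835
Series (C and D): 0.95500 × 0.82600 = 0.78883
Parallel ([0.70835] and [0.78883]): 1 − (1 − 0.70835)(1 − 0.78883) = 0.938

0.938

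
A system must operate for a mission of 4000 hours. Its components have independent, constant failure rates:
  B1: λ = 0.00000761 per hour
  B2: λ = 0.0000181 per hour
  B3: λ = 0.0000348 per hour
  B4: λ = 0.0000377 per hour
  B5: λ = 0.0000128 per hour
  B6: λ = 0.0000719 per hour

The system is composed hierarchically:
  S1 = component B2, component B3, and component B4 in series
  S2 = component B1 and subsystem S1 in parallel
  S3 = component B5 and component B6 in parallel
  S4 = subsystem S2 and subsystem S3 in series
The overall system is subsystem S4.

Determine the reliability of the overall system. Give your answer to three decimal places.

R(B1) = exp(−0.00000761 × 4000) = 0.97002
R(B2) = exp(−0.0000181 × 4000) = 0.93016
R(B3) = exp(−0.0000348 × 4000) = 0.87005
R(B4) = exp(−0.0000377 × 4000) = 0.86002
R(B5) = exp(−0.0000128 × 4000) = 0.95009
R(B6) = exp(−0.0000719 × 4000) = 0.75006
Series (B2, B3, and B4): 0.93016 × 0.87005 × 0.86002 = 0.69600
Parallel (B1 and [0.69600]): 1 − (1 − 0.97002)(1 − 0.69600) = 0.99089
Parallel (B5 and B6): 1 − (1 − 0.95009)(1 − 0.75006) = 0.98753
Series ([0.99089] and [0.98753]): 0.99089 × 0.98753 = 0.979

0.979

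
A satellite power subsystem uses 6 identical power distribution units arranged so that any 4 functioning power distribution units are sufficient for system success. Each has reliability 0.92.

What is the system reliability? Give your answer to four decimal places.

0.9915

R = Σ_{i=4}^{6} C(6,i) p^i (1−p)^{6−i} with p = 0.92
C(6,4)·0.92^4·0.08^2 = 0.068774
C(6,5)·0.92^5·0.08^1 = 0.316359
C(6,6)·0.92^6·0.08^0 = 0.606355
Sum = 0.9915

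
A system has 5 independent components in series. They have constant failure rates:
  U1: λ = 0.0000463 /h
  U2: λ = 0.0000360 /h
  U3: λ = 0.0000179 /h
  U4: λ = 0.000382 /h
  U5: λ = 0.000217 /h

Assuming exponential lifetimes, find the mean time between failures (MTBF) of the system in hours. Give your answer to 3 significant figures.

1430

Series of exponential components: λ_sys = Σ λ_i
λ_sys = 0.0000463 + 0.0000360 + 0.0000179 + 0.000382 + 0.000217 = 6.9920e-04 /h
MTBF = 1 / λ_sys = 1430 h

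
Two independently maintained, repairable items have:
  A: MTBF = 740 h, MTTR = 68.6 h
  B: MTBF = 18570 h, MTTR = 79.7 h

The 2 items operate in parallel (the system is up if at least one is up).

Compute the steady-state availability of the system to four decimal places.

0.9996

A(A) = MTBF/(MTBF+MTTR) = 740/(740+68.6) = 0.915162
A(B) = MTBF/(MTBF+MTTR) = 18570/(18570+79.7) = 0.995726
Parallel availability: 1 − (1 − 0.915162)(1 − 0.995726) = 0.9996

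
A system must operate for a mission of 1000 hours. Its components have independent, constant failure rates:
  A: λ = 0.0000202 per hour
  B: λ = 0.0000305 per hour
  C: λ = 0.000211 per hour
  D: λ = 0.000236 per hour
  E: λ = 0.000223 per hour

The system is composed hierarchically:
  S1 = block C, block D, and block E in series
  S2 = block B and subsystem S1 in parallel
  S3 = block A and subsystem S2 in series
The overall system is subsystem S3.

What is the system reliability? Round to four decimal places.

0.9656

R(A) = exp(−0.0000202 × 1000) = 0.980003
R(B) = exp(−0.0000305 × 1000) = 0.969960
R(C) = exp(−0.000211 × 1000) = 0.809774
R(D) = exp(−0.000236 × 1000) = 0.789781
R(E) = exp(−0.000223 × 1000) = 0.800115
Series (C, D, and E): 0.809774 × 0.789781 × 0.800115 = 0.511709
Parallel (B and [0.511709]): 1 − (1 − 0.969960)(1 − 0.511709) = 0.985332
Series (A and [0.985332]): 0.980003 × 0.985332 = 0.9656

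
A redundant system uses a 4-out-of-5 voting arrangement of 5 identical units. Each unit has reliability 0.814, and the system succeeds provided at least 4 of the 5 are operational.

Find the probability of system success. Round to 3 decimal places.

R = Σ_{i=4}^{5} C(5,i) p^i (1−p)^{5−i} with p = 0.814
C(5,4)·0.814^4·0.186^1 = 0.40830
C(5,5)·0.814^5·0.186^0 = 0.35737
Sum = 0.766

0.766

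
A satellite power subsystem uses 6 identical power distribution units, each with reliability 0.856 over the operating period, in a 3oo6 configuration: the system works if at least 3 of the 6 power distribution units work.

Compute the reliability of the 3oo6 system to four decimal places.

R = Σ_{i=3}^{6} C(6,i) p^i (1−p)^{6−i} with p = 0.856
C(6,3)·0.856^3·0.144^3 = 0.037457
C(6,4)·0.856^4·0.144^2 = 0.166998
C(6,5)·0.856^5·0.144^1 = 0.397084
C(6,6)·0.856^6·0.144^0 = 0.393407
Sum = 0.9949

0.9949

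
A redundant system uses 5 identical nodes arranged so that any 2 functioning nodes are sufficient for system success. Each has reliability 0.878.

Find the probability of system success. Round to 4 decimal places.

0.9990

R = Σ_{i=2}^{5} C(5,i) p^i (1−p)^{5−i} with p = 0.878
C(5,2)·0.878^2·0.122^3 = 0.013998
C(5,3)·0.878^3·0.122^2 = 0.100740
C(5,4)·0.878^4·0.122^1 = 0.362500
C(5,5)·0.878^5·0.122^0 = 0.521762
Sum = 0.9990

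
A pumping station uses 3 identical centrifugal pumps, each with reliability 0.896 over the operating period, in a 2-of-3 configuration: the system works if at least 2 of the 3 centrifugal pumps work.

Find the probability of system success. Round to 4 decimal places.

R = Σ_{i=2}^{3} C(3,i) p^i (1−p)^{3−i} with p = 0.896
C(3,2)·0.896^2·0.104^1 = 0.250479
C(3,3)·0.896^3·0.104^0 = 0.719323
Sum = 0.9698

0.9698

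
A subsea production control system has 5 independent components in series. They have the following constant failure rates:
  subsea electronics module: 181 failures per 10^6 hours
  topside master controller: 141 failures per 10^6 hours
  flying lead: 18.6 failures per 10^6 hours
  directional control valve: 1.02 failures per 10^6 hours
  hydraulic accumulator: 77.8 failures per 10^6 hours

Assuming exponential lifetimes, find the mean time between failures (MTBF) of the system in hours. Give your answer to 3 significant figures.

2380

Series of exponential components: λ_sys = Σ λ_i
λ_sys = 0.000181 + 0.000141 + 0.0000186 + 0.00000102 + 0.0000778 = 4.1942e-04 /h
MTBF = 1 / λ_sys = 2380 h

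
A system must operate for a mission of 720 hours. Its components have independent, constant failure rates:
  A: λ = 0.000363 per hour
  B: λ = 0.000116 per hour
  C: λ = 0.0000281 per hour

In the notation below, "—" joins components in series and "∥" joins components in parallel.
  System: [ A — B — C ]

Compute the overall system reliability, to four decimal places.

0.6941

R(A) = exp(−0.000363 × 720) = 0.770004
R(B) = exp(−0.000116 × 720) = 0.919873
R(C) = exp(−0.0000281 × 720) = 0.979971
Series (A, B, and C): 0.770004 × 0.919873 × 0.979971 = 0.6941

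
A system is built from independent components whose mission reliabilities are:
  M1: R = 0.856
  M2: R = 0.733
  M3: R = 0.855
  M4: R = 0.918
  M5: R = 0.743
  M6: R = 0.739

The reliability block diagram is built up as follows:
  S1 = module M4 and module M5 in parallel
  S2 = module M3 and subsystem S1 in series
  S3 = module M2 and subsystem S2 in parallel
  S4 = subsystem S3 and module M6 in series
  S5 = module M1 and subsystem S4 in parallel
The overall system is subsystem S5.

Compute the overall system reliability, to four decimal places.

0.9578

Parallel (M4 and M5): 1 − (1 − 0.918000)(1 − 0.743000) = 0.978926
Series (M3 and [0.978926]): 0.855000 × 0.978926 = 0.836982
Parallel (M2 and [0.836982]): 1 − (1 − 0.733000)(1 − 0.836982) = 0.956474
Series ([0.956474] and M6): 0.956474 × 0.739000 = 0.706834
Parallel (M1 and [0.706834]): 1 − (1 − 0.856000)(1 − 0.706834) = 0.9578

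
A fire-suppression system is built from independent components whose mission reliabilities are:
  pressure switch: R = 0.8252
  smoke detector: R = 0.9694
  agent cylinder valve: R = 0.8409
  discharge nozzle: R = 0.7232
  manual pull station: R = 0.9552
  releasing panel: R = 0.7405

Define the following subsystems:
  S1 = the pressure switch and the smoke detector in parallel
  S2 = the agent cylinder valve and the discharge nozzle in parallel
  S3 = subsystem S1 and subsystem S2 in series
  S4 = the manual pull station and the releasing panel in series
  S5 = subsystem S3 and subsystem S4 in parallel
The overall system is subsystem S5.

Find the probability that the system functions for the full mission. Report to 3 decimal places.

Parallel (pressure switch and smoke detector): 1 − (1 − 0.82520)(1 − 0.96940) = 0.99465
Parallel (agent cylinder valve and discharge nozzle): 1 − (1 − 0.84090)(1 − 0.72320) = 0.95596
Series ([0.99465] and [0.95596]): 0.99465 × 0.95596 = 0.95085
Series (manual pull station and releasing panel): 0.95520 × 0.74050 = 0.70733
Parallel ([0.95085] and [0.70733]): 1 − (1 − 0.95085)(1 − 0.70733) = 0.986

0.986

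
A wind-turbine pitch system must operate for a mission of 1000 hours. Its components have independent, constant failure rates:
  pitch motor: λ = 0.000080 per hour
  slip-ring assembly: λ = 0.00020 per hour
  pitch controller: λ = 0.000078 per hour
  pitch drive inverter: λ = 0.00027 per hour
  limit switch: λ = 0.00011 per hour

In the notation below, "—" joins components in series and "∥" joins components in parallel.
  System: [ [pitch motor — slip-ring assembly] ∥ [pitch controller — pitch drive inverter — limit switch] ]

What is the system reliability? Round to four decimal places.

R(pitch motor) = exp(−0.000080 × 1000) = 0.923116
R(slip-ring assembly) = exp(−0.00020 × 1000) = 0.818731
R(pitch controller) = exp(−0.000078 × 1000) = 0.924964
R(pitch drive inverter) = exp(−0.00027 × 1000) = 0.763379
R(limit switch) = exp(−0.00011 × 1000) = 0.895834
Series (pitch motor and slip-ring assembly): 0.923116 × 0.818731 = 0.755784
Series (pitch controller, pitch drive inverter, and limit switch): 0.924964 × 0.763379 × 0.895834 = 0.632547
Parallel ([0.755784] and [0.632547]): 1 − (1 − 0.755784)(1 − 0.632547) = 0.9103

0.9103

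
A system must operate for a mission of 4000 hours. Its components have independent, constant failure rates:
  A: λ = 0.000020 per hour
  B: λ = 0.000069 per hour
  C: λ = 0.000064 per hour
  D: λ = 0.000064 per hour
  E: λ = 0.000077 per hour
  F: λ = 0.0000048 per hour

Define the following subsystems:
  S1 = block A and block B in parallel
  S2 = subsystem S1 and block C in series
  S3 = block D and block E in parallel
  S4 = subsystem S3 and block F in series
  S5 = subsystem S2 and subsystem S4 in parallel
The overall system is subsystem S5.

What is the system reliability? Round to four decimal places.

R(A) = exp(−0.000020 × 4000) = 0.923116
R(B) = exp(−0.000069 × 4000) = 0.758813
R(C) = exp(−0.000064 × 4000) = 0.774142
R(D) = exp(−0.000064 × 4000) = 0.774142
R(E) = exp(−0.000077 × 4000) = 0.734915
R(F) = exp(−0.0000048 × 4000) = 0.980983
Parallel (A and B): 1 − (1 − 0.923116)(1 − 0.758813) = 0.981457
Series ([0.981457] and C): 0.981457 × 0.774142 = 0.759787
Parallel (D and E): 1 − (1 − 0.774142)(1 − 0.734915) = 0.940128
Series ([0.940128] and F): 0.940128 × 0.980983 = 0.922250
Parallel ([0.759787] and [0.922250]): 1 − (1 − 0.759787)(1 − 0.922250) = 0.9813

0.9813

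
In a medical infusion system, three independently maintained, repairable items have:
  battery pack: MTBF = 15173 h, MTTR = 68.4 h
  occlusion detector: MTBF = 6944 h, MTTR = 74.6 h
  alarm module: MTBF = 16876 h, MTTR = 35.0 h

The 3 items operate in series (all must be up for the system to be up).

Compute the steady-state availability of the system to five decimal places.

A(battery pack) = MTBF/(MTBF+MTTR) = 15173/(15173+68.4) = 0.995512
A(occlusion detector) = MTBF/(MTBF+MTTR) = 6944/(6944+74.6) = 0.989371
A(alarm module) = MTBF/(MTBF+MTTR) = 16876/(16876+35.0) = 0.997930
Series availability: 0.995512 × 0.989371 × 0.997930 = 0.98289

0.98289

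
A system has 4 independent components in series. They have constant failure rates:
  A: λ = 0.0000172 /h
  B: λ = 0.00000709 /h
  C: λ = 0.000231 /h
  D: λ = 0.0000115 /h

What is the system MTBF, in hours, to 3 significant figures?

3750

Series of exponential components: λ_sys = Σ λ_i
λ_sys = 0.0000172 + 0.00000709 + 0.000231 + 0.0000115 = 2.6679e-04 /h
MTBF = 1 / λ_sys = 3750 h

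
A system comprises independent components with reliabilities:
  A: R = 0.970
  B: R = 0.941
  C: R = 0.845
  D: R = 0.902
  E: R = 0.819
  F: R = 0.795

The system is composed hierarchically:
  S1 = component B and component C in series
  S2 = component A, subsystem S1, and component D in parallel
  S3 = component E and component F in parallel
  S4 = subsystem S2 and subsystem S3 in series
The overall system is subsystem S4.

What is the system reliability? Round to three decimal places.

Series (B and C): 0.94100 × 0.84500 = 0.79515
Parallel (A, [0.79515], and D): 1 − (1 − 0.97000)(1 − 0.79515)(1 − 0.90200) = 0.99940
Parallel (E and F): 1 − (1 − 0.81900)(1 − 0.79500) = 0.96290
Series ([0.99940] and [0.96290]): 0.99940 × 0.96290 = 0.962

0.962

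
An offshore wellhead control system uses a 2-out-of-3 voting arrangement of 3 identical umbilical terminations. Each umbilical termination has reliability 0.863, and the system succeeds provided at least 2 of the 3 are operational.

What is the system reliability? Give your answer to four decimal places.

0.9488

R = Σ_{i=2}^{3} C(3,i) p^i (1−p)^{3−i} with p = 0.863
C(3,2)·0.863^2·0.137^1 = 0.306100
C(3,3)·0.863^3·0.137^0 = 0.642736
Sum = 0.9488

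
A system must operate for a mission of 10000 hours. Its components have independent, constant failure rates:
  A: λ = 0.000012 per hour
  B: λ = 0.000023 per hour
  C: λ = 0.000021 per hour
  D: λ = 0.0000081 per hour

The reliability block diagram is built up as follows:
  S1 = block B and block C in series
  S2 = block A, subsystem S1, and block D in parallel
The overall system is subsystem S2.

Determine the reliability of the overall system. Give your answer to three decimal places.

0.997

R(A) = exp(−0.000012 × 10000) = 0.88692
R(B) = exp(−0.000023 × 10000) = 0.79453
R(C) = exp(−0.000021 × 10000) = 0.81058
R(D) = exp(−0.0000081 × 10000) = 0.92219
Series (B and C): 0.79453 × 0.81058 = 0.64403
Parallel (A, [0.64403], and D): 1 − (1 − 0.88692)(1 − 0.64403)(1 − 0.92219) = 0.997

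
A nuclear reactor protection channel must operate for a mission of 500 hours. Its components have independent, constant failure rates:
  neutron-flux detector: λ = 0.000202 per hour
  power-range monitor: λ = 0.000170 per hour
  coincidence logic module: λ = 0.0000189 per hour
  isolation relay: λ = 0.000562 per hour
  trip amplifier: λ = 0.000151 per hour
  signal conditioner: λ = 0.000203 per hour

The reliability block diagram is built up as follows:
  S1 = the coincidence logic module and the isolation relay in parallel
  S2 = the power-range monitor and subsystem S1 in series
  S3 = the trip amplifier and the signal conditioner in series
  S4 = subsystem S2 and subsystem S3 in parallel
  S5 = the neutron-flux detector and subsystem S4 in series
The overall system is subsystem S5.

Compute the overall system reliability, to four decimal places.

R(neutron-flux detector) = exp(−0.000202 × 500) = 0.903933
R(power-range monitor) = exp(−0.000170 × 500) = 0.918512
R(coincidence logic module) = exp(−0.0000189 × 500) = 0.990595
R(isolation relay) = exp(−0.000562 × 500) = 0.755028
R(trip amplifier) = exp(−0.000151 × 500) = 0.927280
R(signal conditioner) = exp(−0.000203 × 500) = 0.903481
Parallel (coincidence logic module and isolation relay): 1 − (1 − 0.990595)(1 − 0.755028) = 0.997696
Series (power-range monitor and [0.997696]): 0.918512 × 0.997696 = 0.916396
Series (trip amplifier and signal conditioner): 0.927280 × 0.903481 = 0.837780
Parallel ([0.916396] and [0.837780]): 1 − (1 − 0.916396)(1 − 0.837780) = 0.986438
Series (neutron-flux detector and [0.986438]): 0.903933 × 0.986438 = 0.8917

0.8917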